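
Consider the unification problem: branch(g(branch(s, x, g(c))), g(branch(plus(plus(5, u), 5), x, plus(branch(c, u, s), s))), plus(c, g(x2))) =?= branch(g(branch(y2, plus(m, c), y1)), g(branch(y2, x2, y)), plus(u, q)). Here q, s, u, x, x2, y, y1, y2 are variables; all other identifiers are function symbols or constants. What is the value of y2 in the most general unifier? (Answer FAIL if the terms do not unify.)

plus(plus(5, c), 5)

Decompose branch/3: g(branch(s, x, g(c))) =?= g(branch(y2, plus(m, c), y1)),  g(branch(plus(plus(5, u), 5), x, plus(branch(c, u, s), s))) =?= g(branch(y2, x2, y)),  plus(c, g(x2)) =?= plus(u, q).
Decompose g/1: branch(s, x, g(c)) =?= branch(y2, plus(m, c), y1).
Decompose branch/3: s =?= y2,  x =?= plus(m, c),  g(c) =?= y1.
Bind s := y2; substituting into the one remaining equation that mentions s gives: g(branch(plus(plus(5, u), 5), x, plus(branch(c, u, y2), y2))) =?= g(branch(y2, x2, y)).
Bind x := plus(m, c); substituting into the one remaining equation that mentions x gives: g(branch(plus(plus(5, u), 5), plus(m, c), plus(branch(c, u, y2), y2))) =?= g(branch(y2, x2, y)).
Bind y1 := g(c); no other remaining equation mentions y1.
Decompose g/1: branch(plus(plus(5, u), 5), plus(m, c), plus(branch(c, u, y2), y2)) =?= branch(y2, x2, y).
Decompose branch/3: plus(plus(5, u), 5) =?= y2,  plus(m, c) =?= x2,  plus(branch(c, u, y2), y2) =?= y.
Bind y2 := plus(plus(5, u), 5); substituting into the one remaining equation that mentions y2 gives: plus(branch(c, u, plus(plus(5, u), 5)), plus(plus(5, u), 5)) =?= y. Substituting into the earlier binding gives s := plus(plus(5, u), 5).
Bind x2 := plus(m, c); substituting into the one remaining equation that mentions x2 gives: plus(c, g(plus(m, c))) =?= plus(u, q).
Bind y := plus(branch(c, u, plus(plus(5, u), 5)), plus(plus(5, u), 5)); no other remaining equation mentions y.
Decompose plus/2: c =?= u,  g(plus(m, c)) =?= q.
Bind u := c; no other remaining equation mentions u. Substituting into the earlier bindings gives s := plus(plus(5, c), 5), y2 := plus(plus(5, c), 5), y := plus(branch(c, c, plus(plus(5, c), 5)), plus(plus(5, c), 5)).
Bind q := g(plus(m, c)).
MGU = { s ↦ plus(plus(5, c), 5), x ↦ plus(m, c), y1 ↦ g(c), y2 ↦ plus(plus(5, c), 5), x2 ↦ plus(m, c), y ↦ plus(branch(c, c, plus(plus(5, c), 5)), plus(plus(5, c), 5)), u ↦ c, q ↦ g(plus(m, c)) }, so y2 ↦ plus(plus(5, c), 5).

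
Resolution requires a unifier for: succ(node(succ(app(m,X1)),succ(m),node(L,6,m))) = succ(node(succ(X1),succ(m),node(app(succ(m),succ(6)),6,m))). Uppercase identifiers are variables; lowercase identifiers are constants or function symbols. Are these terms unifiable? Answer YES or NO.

Decompose succ/1: node(succ(app(m,X1)),succ(m),node(L,6,m)) = node(succ(X1),succ(m),node(app(succ(m),succ(6)),6,m)).
Decompose node/3: succ(app(m,X1)) = succ(X1),  succ(m) = succ(m),  node(L,6,m) = node(app(succ(m),succ(6)),6,m).
Decompose succ/1: app(m,X1) = X1.
Occurs check fails: X1 occurs in app(m,X1); the equation X1 = app(m,X1) has no finite solution.

NO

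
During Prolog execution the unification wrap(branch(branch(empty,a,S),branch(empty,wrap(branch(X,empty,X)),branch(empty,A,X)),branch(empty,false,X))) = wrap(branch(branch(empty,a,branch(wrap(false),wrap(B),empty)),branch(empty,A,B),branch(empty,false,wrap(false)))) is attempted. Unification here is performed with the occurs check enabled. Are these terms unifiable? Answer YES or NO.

YES

Decompose wrap/1: branch(branch(empty,a,S),branch(empty,wrap(branch(X,empty,X)),branch(empty,A,X)),branch(empty,false,X)) = branch(branch(empty,a,branch(wrap(false),wrap(B),empty)),branch(empty,A,B),branch(empty,false,wrap(false))).
Decompose branch/3: branch(empty,a,S) = branch(empty,a,branch(wrap(false),wrap(B),empty)),  branch(empty,wrap(branch(X,empty,X)),branch(empty,A,X)) = branch(empty,A,B),  branch(empty,false,X) = branch(empty,false,wrap(false)).
Decompose branch/3: empty = empty,  a = a,  S = branch(wrap(false),wrap(B),empty).
Delete trivial equation empty = empty.
Delete trivial equation a = a.
Bind S := branch(wrap(false),wrap(B),empty); no other remaining equation mentions S.
Decompose branch/3: empty = empty,  wrap(branch(X,empty,X)) = A,  branch(empty,A,X) = B.
Delete trivial equation empty = empty.
Bind A := wrap(branch(X,empty,X)); substituting into the one remaining equation that mentions A gives: branch(empty,wrap(branch(X,empty,X)),X) = B.
Bind B := branch(empty,wrap(branch(X,empty,X)),X); no other remaining equation mentions B. Substituting into the earlier binding gives S := branch(wrap(false),wrap(branch(empty,wrap(branch(X,empty,X)),X)),empty).
Decompose branch/3: empty = empty,  false = false,  X = wrap(false).
Delete trivial equation empty = empty.
Delete trivial equation false = false.
Bind X := wrap(false). Substituting into the earlier bindings gives S := branch(wrap(false),wrap(branch(empty,wrap(branch(wrap(false),empty,wrap(false))),wrap(false))),empty), A := wrap(branch(wrap(false),empty,wrap(false))), B := branch(empty,wrap(branch(wrap(false),empty,wrap(false))),wrap(false)).
No equations remain and no clash or occurs-check failure arose, so a unifier exists.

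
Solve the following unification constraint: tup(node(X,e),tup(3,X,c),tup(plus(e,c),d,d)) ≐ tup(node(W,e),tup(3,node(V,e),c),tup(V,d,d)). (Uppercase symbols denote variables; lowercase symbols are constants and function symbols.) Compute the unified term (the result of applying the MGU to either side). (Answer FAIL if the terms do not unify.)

Decompose tup/3: node(X,e) ≐ node(W,e),  tup(3,X,c) ≐ tup(3,node(V,e),c),  tup(plus(e,c),d,d) ≐ tup(V,d,d).
Decompose node/2: X ≐ W,  e ≐ e.
Bind X := W; substituting into the one remaining equation that mentions X gives: tup(3,W,c) ≐ tup(3,node(V,e),c).
Delete trivial equation e ≐ e.
Decompose tup/3: 3 ≐ 3,  W ≐ node(V,e),  c ≐ c.
Delete trivial equation 3 ≐ 3.
Bind W := node(V,e); no other remaining equation mentions W. Substituting into the earlier binding gives X := node(V,e).
Delete trivial equation c ≐ c.
Decompose tup/3: plus(e,c) ≐ V,  d ≐ d,  d ≐ d.
Bind V := plus(e,c); no other remaining equation mentions V. Substituting into the earlier bindings gives X := node(plus(e,c),e), W := node(plus(e,c),e).
Delete trivial equation d ≐ d.
Delete trivial equation d ≐ d.
Applying the MGU to either side gives tup(node(node(plus(e,c),e),e),tup(3,node(plus(e,c),e),c),tup(plus(e,c),d,d)).

tup(node(node(plus(e,c),e),e),tup(3,node(plus(e,c),e),c),tup(plus(e,c),d,d))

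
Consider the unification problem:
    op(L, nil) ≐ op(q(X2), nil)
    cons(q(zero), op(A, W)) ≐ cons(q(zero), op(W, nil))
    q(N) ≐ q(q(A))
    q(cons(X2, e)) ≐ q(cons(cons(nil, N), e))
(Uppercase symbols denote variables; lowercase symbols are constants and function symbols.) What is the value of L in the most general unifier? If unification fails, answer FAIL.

Decompose op/2: L ≐ q(X2),  nil ≐ nil.
Bind L := q(X2); no other remaining equation mentions L.
Delete trivial equation nil ≐ nil.
Decompose cons/2: q(zero) ≐ q(zero),  op(A, W) ≐ op(W, nil).
Delete trivial equation q(zero) ≐ q(zero).
Decompose op/2: A ≐ W,  W ≐ nil.
Bind A := W; substituting into the one remaining equation that mentions A gives: q(N) ≐ q(q(W)).
Bind W := nil; substituting into the one remaining equation that mentions W gives: q(N) ≐ q(q(nil)). Substituting into the earlier binding gives A := nil.
Decompose q/1: N ≐ q(nil).
Bind N := q(nil); substituting into the remaining equation gives: q(cons(X2, e)) ≐ q(cons(cons(nil, q(nil)), e)).
Decompose q/1: cons(X2, e) ≐ cons(cons(nil, q(nil)), e).
Decompose cons/2: X2 ≐ cons(nil, q(nil)),  e ≐ e.
Bind X2 := cons(nil, q(nil)); no other remaining equation mentions X2. Substituting into the earlier binding gives L := q(cons(nil, q(nil))).
Delete trivial equation e ≐ e.
MGU = { L -> q(cons(nil, q(nil))), A -> nil, W -> nil, N -> q(nil), X2 -> cons(nil, q(nil)) }, so L -> q(cons(nil, q(nil))).

q(cons(nil, q(nil)))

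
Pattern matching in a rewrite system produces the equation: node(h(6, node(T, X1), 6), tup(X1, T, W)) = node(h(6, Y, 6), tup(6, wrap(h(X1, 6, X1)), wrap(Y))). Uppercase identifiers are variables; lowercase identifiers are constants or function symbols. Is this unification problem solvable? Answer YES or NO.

Decompose node/2: h(6, node(T, X1), 6) = h(6, Y, 6),  tup(X1, T, W) = tup(6, wrap(h(X1, 6, X1)), wrap(Y)).
Decompose h/3: 6 = 6,  node(T, X1) = Y,  6 = 6.
Delete trivial equation 6 = 6.
Bind Y := node(T, X1); substituting into the one remaining equation that mentions Y gives: tup(X1, T, W) = tup(6, wrap(h(X1, 6, X1)), wrap(node(T, X1))).
Delete trivial equation 6 = 6.
Decompose tup/3: X1 = 6,  T = wrap(h(X1, 6, X1)),  W = wrap(node(T, X1)).
Bind X1 := 6; substituting into the remaining equations gives: T = wrap(h(6, 6, 6)),  W = wrap(node(T, 6)). Substituting into the earlier binding gives Y := node(T, 6).
Bind T := wrap(h(6, 6, 6)); substituting into the remaining equation gives: W = wrap(node(wrap(h(6, 6, 6)), 6)). Substituting into the earlier binding gives Y := node(wrap(h(6, 6, 6)), 6).
Bind W := wrap(node(wrap(h(6, 6, 6)), 6)).
No equations remain and no clash or occurs-check failure arose, so a unifier exists.

YES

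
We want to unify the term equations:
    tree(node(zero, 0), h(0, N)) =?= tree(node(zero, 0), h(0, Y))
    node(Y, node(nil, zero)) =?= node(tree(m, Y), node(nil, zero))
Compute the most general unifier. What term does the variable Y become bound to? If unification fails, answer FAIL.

Decompose tree/2: node(zero, 0) =?= node(zero, 0),  h(0, N) =?= h(0, Y).
Delete trivial equation node(zero, 0) =?= node(zero, 0).
Decompose h/2: 0 =?= 0,  N =?= Y.
Delete trivial equation 0 =?= 0.
Bind N := Y; no other remaining equation mentions N.
Decompose node/2: Y =?= tree(m, Y),  node(nil, zero) =?= node(nil, zero).
Occurs check fails: Y occurs in tree(m, Y); the equation Y =?= tree(m, Y) has no finite solution.

FAIL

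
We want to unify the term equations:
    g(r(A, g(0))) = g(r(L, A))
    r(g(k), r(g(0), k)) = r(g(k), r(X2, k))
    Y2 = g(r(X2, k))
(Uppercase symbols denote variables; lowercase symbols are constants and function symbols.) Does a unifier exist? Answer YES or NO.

YES

Decompose g/1: r(A, g(0)) = r(L, A).
Decompose r/2: A = L,  g(0) = A.
Bind A := L; substituting into the one remaining equation that mentions A gives: g(0) = L.
Bind L := g(0); no other remaining equation mentions L. Substituting into the earlier binding gives A := g(0).
Decompose r/2: g(k) = g(k),  r(g(0), k) = r(X2, k).
Delete trivial equation g(k) = g(k).
Decompose r/2: g(0) = X2,  k = k.
Bind X2 := g(0); substituting into the one remaining equation that mentions X2 gives: Y2 = g(r(g(0), k)).
Delete trivial equation k = k.
Bind Y2 := g(r(g(0), k)).
No equations remain and no clash or occurs-check failure arose, so a unifier exists.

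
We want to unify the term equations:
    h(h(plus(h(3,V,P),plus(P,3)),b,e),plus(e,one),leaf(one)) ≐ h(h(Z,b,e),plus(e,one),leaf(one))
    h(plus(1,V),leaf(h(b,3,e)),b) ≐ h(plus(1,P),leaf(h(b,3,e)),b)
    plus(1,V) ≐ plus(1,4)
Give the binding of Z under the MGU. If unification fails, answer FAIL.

plus(h(3,4,4),plus(4,3))

Decompose h/3: h(plus(h(3,V,P),plus(P,3)),b,e) ≐ h(Z,b,e),  plus(e,one) ≐ plus(e,one),  leaf(one) ≐ leaf(one).
Decompose h/3: plus(h(3,V,P),plus(P,3)) ≐ Z,  b ≐ b,  e ≐ e.
Bind Z := plus(h(3,V,P),plus(P,3)); no other remaining equation mentions Z.
Delete trivial equation b ≐ b.
Delete trivial equation e ≐ e.
Delete trivial equation plus(e,one) ≐ plus(e,one).
Delete trivial equation leaf(one) ≐ leaf(one).
Decompose h/3: plus(1,V) ≐ plus(1,P),  leaf(h(b,3,e)) ≐ leaf(h(b,3,e)),  b ≐ b.
Decompose plus/2: 1 ≐ 1,  V ≐ P.
Delete trivial equation 1 ≐ 1.
Bind V := P; substituting into the one remaining equation that mentions V gives: plus(1,P) ≐ plus(1,4). Substituting into the earlier binding gives Z := plus(h(3,P,P),plus(P,3)).
Delete trivial equation leaf(h(b,3,e)) ≐ leaf(h(b,3,e)).
Delete trivial equation b ≐ b.
Decompose plus/2: 1 ≐ 1,  P ≐ 4.
Delete trivial equation 1 ≐ 1.
Bind P := 4. Substituting into the earlier bindings gives Z := plus(h(3,4,4),plus(4,3)), V := 4.
MGU = { Z ↦ plus(h(3,4,4),plus(4,3)), V ↦ 4, P ↦ 4 }, so Z ↦ plus(h(3,4,4),plus(4,3)).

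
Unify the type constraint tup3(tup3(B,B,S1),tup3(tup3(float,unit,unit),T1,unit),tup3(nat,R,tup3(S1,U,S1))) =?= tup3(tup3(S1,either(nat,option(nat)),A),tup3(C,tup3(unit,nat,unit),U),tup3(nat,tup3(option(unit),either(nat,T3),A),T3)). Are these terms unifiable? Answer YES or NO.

YES

Decompose tup3/3: tup3(B,B,S1) =?= tup3(S1,either(nat,option(nat)),A),  tup3(tup3(float,unit,unit),T1,unit) =?= tup3(C,tup3(unit,nat,unit),U),  tup3(nat,R,tup3(S1,U,S1)) =?= tup3(nat,tup3(option(unit),either(nat,T3),A),T3).
Decompose tup3/3: B =?= S1,  B =?= either(nat,option(nat)),  S1 =?= A.
Bind B := S1; substituting into the one remaining equation that mentions B gives: S1 =?= either(nat,option(nat)).
Bind S1 := either(nat,option(nat)); substituting into the 2 remaining equations that mention S1 gives: either(nat,option(nat)) =?= A,  tup3(nat,R,tup3(either(nat,option(nat)),U,either(nat,option(nat)))) =?= tup3(nat,tup3(option(unit),either(nat,T3),A),T3). Substituting into the earlier binding gives B := either(nat,option(nat)).
Bind A := either(nat,option(nat)); substituting into the one remaining equation that mentions A gives: tup3(nat,R,tup3(either(nat,option(nat)),U,either(nat,option(nat)))) =?= tup3(nat,tup3(option(unit),either(nat,T3),either(nat,option(nat))),T3).
Decompose tup3/3: tup3(float,unit,unit) =?= C,  T1 =?= tup3(unit,nat,unit),  unit =?= U.
Bind C := tup3(float,unit,unit); no other remaining equation mentions C.
Bind T1 := tup3(unit,nat,unit); no other remaining equation mentions T1.
Bind U := unit; substituting into the remaining equation gives: tup3(nat,R,tup3(either(nat,option(nat)),unit,either(nat,option(nat)))) =?= tup3(nat,tup3(option(unit),either(nat,T3),either(nat,option(nat))),T3).
Decompose tup3/3: nat =?= nat,  R =?= tup3(option(unit),either(nat,T3),either(nat,option(nat))),  tup3(either(nat,option(nat)),unit,either(nat,option(nat))) =?= T3.
Delete trivial equation nat =?= nat.
Bind R := tup3(option(unit),either(nat,T3),either(nat,option(nat))); no other remaining equation mentions R.
Bind T3 := tup3(either(nat,option(nat)),unit,either(nat,option(nat))). Substituting into the earlier binding gives R := tup3(option(unit),either(nat,tup3(either(nat,option(nat)),unit,either(nat,option(nat)))),either(nat,option(nat))).
No equations remain and no clash or occurs-check failure arose, so a unifier exists.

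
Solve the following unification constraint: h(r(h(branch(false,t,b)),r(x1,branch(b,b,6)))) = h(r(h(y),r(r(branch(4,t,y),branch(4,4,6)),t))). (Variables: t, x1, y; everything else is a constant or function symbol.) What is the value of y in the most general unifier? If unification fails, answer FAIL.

Decompose h/1: r(h(branch(false,t,b)),r(x1,branch(b,b,6))) = r(h(y),r(r(branch(4,t,y),branch(4,4,6)),t)).
Decompose r/2: h(branch(false,t,b)) = h(y),  r(x1,branch(b,b,6)) = r(r(branch(4,t,y),branch(4,4,6)),t).
Decompose h/1: branch(false,t,b) = y.
Bind y := branch(false,t,b); substituting into the remaining equation gives: r(x1,branch(b,b,6)) = r(r(branch(4,t,branch(false,t,b)),branch(4,4,6)),t).
Decompose r/2: x1 = r(branch(4,t,branch(false,t,b)),branch(4,4,6)),  branch(b,b,6) = t.
Bind x1 := r(branch(4,t,branch(false,t,b)),branch(4,4,6)); no other remaining equation mentions x1.
Bind t := branch(b,b,6). Substituting into the earlier bindings gives y := branch(false,branch(b,b,6),b), x1 := r(branch(4,branch(b,b,6),branch(false,branch(b,b,6),b)),branch(4,4,6)).
MGU = { y := branch(false,branch(b,b,6),b), x1 := r(branch(4,branch(b,b,6),branch(false,branch(b,b,6),b)),branch(4,4,6)), t := branch(b,b,6) }, so y := branch(false,branch(b,b,6),b).

branch(false,branch(b,b,6),b)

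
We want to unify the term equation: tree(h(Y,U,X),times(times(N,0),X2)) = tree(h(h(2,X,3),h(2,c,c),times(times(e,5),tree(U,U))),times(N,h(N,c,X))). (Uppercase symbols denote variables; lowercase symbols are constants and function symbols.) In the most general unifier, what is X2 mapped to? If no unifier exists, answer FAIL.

FAIL

Decompose tree/2: h(Y,U,X) = h(h(2,X,3),h(2,c,c),times(times(e,5),tree(U,U))),  times(times(N,0),X2) = times(N,h(N,c,X)).
Decompose h/3: Y = h(2,X,3),  U = h(2,c,c),  X = times(times(e,5),tree(U,U)).
Bind Y := h(2,X,3); no other remaining equation mentions Y.
Bind U := h(2,c,c); substituting into the one remaining equation that mentions U gives: X = times(times(e,5),tree(h(2,c,c),h(2,c,c))).
Bind X := times(times(e,5),tree(h(2,c,c),h(2,c,c))); substituting into the remaining equation gives: times(times(N,0),X2) = times(N,h(N,c,times(times(e,5),tree(h(2,c,c),h(2,c,c))))). Substituting into the earlier binding gives Y := h(2,times(times(e,5),tree(h(2,c,c),h(2,c,c))),3).
Decompose times/2: times(N,0) = N,  X2 = h(N,c,times(times(e,5),tree(h(2,c,c),h(2,c,c)))).
Occurs check fails: N occurs in times(N,0); the equation N = times(N,0) has no finite solution.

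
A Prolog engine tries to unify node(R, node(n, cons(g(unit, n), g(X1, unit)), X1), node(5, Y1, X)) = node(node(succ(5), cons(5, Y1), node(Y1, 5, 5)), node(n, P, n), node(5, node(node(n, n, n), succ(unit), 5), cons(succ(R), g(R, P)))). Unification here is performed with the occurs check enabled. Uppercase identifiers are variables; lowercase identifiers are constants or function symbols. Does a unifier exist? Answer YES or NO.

YES

Decompose node/3: R = node(succ(5), cons(5, Y1), node(Y1, 5, 5)),  node(n, cons(g(unit, n), g(X1, unit)), X1) = node(n, P, n),  node(5, Y1, X) = node(5, node(node(n, n, n), succ(unit), 5), cons(succ(R), g(R, P))).
Bind R := node(succ(5), cons(5, Y1), node(Y1, 5, 5)); substituting into the one remaining equation that mentions R gives: node(5, Y1, X) = node(5, node(node(n, n, n), succ(unit), 5), cons(succ(node(succ(5), cons(5, Y1), node(Y1, 5, 5))), g(node(succ(5), cons(5, Y1), node(Y1, 5, 5)), P))).
Decompose node/3: n = n,  cons(g(unit, n), g(X1, unit)) = P,  X1 = n.
Delete trivial equation n = n.
Bind P := cons(g(unit, n), g(X1, unit)); substituting into the one remaining equation that mentions P gives: node(5, Y1, X) = node(5, node(node(n, n, n), succ(unit), 5), cons(succ(node(succ(5), cons(5, Y1), node(Y1, 5, 5))), g(node(succ(5), cons(5, Y1), node(Y1, 5, 5)), cons(g(unit, n), g(X1, unit))))).
Bind X1 := n; substituting into the remaining equation gives: node(5, Y1, X) = node(5, node(node(n, n, n), succ(unit), 5), cons(succ(node(succ(5), cons(5, Y1), node(Y1, 5, 5))), g(node(succ(5), cons(5, Y1), node(Y1, 5, 5)), cons(g(unit, n), g(n, unit))))). Substituting into the earlier binding gives P := cons(g(unit, n), g(n, unit)).
Decompose node/3: 5 = 5,  Y1 = node(node(n, n, n), succ(unit), 5),  X = cons(succ(node(succ(5), cons(5, Y1), node(Y1, 5, 5))), g(node(succ(5), cons(5, Y1), node(Y1, 5, 5)), cons(g(unit, n), g(n, unit)))).
Delete trivial equation 5 = 5.
Bind Y1 := node(node(n, n, n), succ(unit), 5); substituting into the remaining equation gives: X = cons(succ(node(succ(5), cons(5, node(node(n, n, n), succ(unit), 5)), node(node(node(n, n, n), succ(unit), 5), 5, 5))), g(node(succ(5), cons(5, node(node(n, n, n), succ(unit), 5)), node(node(node(n, n, n), succ(unit), 5), 5, 5)), cons(g(unit, n), g(n, unit)))). Substituting into the earlier binding gives R := node(succ(5), cons(5, node(node(n, n, n), succ(unit), 5)), node(node(node(n, n, n), succ(unit), 5), 5, 5)).
Bind X := cons(succ(node(succ(5), cons(5, node(node(n, n, n), succ(unit), 5)), node(node(node(n, n, n), succ(unit), 5), 5, 5))), g(node(succ(5), cons(5, node(node(n, n, n), succ(unit), 5)), node(node(node(n, n, n), succ(unit), 5), 5, 5)), cons(g(unit, n), g(n, unit)))).
No equations remain and no clash or occurs-check failure arose, so a unifier exists.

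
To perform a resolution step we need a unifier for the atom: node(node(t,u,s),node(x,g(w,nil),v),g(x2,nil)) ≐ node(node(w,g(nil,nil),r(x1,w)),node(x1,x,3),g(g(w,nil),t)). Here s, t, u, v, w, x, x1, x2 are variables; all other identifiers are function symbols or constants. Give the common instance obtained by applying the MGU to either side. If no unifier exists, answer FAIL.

node(node(nil,g(nil,nil),r(g(nil,nil),nil)),node(g(nil,nil),g(nil,nil),3),g(g(nil,nil),nil))

Decompose node/3: node(t,u,s) ≐ node(w,g(nil,nil),r(x1,w)),  node(x,g(w,nil),v) ≐ node(x1,x,3),  g(x2,nil) ≐ g(g(w,nil),t).
Decompose node/3: t ≐ w,  u ≐ g(nil,nil),  s ≐ r(x1,w).
Bind t := w; substituting into the one remaining equation that mentions t gives: g(x2,nil) ≐ g(g(w,nil),w).
Bind u := g(nil,nil); no other remaining equation mentions u.
Bind s := r(x1,w); no other remaining equation mentions s.
Decompose node/3: x ≐ x1,  g(w,nil) ≐ x,  v ≐ 3.
Bind x := x1; substituting into the one remaining equation that mentions x gives: g(w,nil) ≐ x1.
Bind x1 := g(w,nil); no other remaining equation mentions x1. Substituting into the earlier bindings gives s := r(g(w,nil),w), x := g(w,nil).
Bind v := 3; no other remaining equation mentions v.
Decompose g/2: x2 ≐ g(w,nil),  nil ≐ w.
Bind x2 := g(w,nil); no other remaining equation mentions x2.
Bind w := nil. Substituting into the earlier bindings gives t := nil, s := r(g(nil,nil),nil), x := g(nil,nil), x1 := g(nil,nil), x2 := g(nil,nil).
Applying the MGU to either side gives node(node(nil,g(nil,nil),r(g(nil,nil),nil)),node(g(nil,nil),g(nil,nil),3),g(g(nil,nil),nil)).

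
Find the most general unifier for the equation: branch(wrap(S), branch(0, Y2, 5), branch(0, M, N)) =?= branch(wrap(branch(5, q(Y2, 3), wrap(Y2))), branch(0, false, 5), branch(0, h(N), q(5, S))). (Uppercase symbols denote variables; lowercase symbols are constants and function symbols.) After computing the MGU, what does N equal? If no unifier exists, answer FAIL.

q(5, branch(5, q(false, 3), wrap(false)))

Decompose branch/3: wrap(S) =?= wrap(branch(5, q(Y2, 3), wrap(Y2))),  branch(0, Y2, 5) =?= branch(0, false, 5),  branch(0, M, N) =?= branch(0, h(N), q(5, S)).
Decompose wrap/1: S =?= branch(5, q(Y2, 3), wrap(Y2)).
Bind S := branch(5, q(Y2, 3), wrap(Y2)); substituting into the one remaining equation that mentions S gives: branch(0, M, N) =?= branch(0, h(N), q(5, branch(5, q(Y2, 3), wrap(Y2)))).
Decompose branch/3: 0 =?= 0,  Y2 =?= false,  5 =?= 5.
Delete trivial equation 0 =?= 0.
Bind Y2 := false; substituting into the one remaining equation that mentions Y2 gives: branch(0, M, N) =?= branch(0, h(N), q(5, branch(5, q(false, 3), wrap(false)))). Substituting into the earlier binding gives S := branch(5, q(false, 3), wrap(false)).
Delete trivial equation 5 =?= 5.
Decompose branch/3: 0 =?= 0,  M =?= h(N),  N =?= q(5, branch(5, q(false, 3), wrap(false))).
Delete trivial equation 0 =?= 0.
Bind M := h(N); no other remaining equation mentions M.
Bind N := q(5, branch(5, q(false, 3), wrap(false))). Substituting into the earlier binding gives M := h(q(5, branch(5, q(false, 3), wrap(false)))).
MGU = { S := branch(5, q(false, 3), wrap(false)), Y2 := false, M := h(q(5, branch(5, q(false, 3), wrap(false)))), N := q(5, branch(5, q(false, 3), wrap(false))) }, so N := q(5, branch(5, q(false, 3), wrap(false))).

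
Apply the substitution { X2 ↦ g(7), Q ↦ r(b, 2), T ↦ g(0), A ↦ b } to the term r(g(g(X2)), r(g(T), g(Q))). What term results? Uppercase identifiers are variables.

Replace each occurrence of X2 with g(7).
Replace each occurrence of Q with r(b, 2).
Replace each occurrence of T with g(0).
Result: r(g(g(g(7))), r(g(g(0)), g(r(b, 2)))).

r(g(g(g(7))), r(g(g(0)), g(r(b, 2))))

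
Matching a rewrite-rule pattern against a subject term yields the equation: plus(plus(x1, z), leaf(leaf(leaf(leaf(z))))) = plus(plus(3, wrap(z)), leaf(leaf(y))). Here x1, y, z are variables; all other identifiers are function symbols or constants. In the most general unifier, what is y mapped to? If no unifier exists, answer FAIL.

Decompose plus/2: plus(x1, z) = plus(3, wrap(z)),  leaf(leaf(leaf(leaf(z)))) = leaf(leaf(y)).
Decompose plus/2: x1 = 3,  z = wrap(z).
Bind x1 := 3; no other remaining equation mentions x1.
Occurs check fails: z occurs in wrap(z); the equation z = wrap(z) has no finite solution.

FAIL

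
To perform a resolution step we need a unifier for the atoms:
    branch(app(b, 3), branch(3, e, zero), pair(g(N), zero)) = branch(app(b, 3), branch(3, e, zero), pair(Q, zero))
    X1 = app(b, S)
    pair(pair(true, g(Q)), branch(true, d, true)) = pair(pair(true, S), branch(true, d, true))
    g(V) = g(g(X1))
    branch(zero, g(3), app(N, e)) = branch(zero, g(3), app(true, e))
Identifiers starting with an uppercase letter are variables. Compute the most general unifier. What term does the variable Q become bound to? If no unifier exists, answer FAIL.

Decompose branch/3: app(b, 3) = app(b, 3),  branch(3, e, zero) = branch(3, e, zero),  pair(g(N), zero) = pair(Q, zero).
Delete trivial equation app(b, 3) = app(b, 3).
Delete trivial equation branch(3, e, zero) = branch(3, e, zero).
Decompose pair/2: g(N) = Q,  zero = zero.
Bind Q := g(N); substituting into the one remaining equation that mentions Q gives: pair(pair(true, g(g(N))), branch(true, d, true)) = pair(pair(true, S), branch(true, d, true)).
Delete trivial equation zero = zero.
Bind X1 := app(b, S); substituting into the one remaining equation that mentions X1 gives: g(V) = g(g(app(b, S))).
Decompose pair/2: pair(true, g(g(N))) = pair(true, S),  branch(true, d, true) = branch(true, d, true).
Decompose pair/2: true = true,  g(g(N)) = S.
Delete trivial equation true = true.
Bind S := g(g(N)); substituting into the one remaining equation that mentions S gives: g(V) = g(g(app(b, g(g(N))))). Substituting into the earlier binding gives X1 := app(b, g(g(N))).
Delete trivial equation branch(true, d, true) = branch(true, d, true).
Decompose g/1: V = g(app(b, g(g(N)))).
Bind V := g(app(b, g(g(N)))); no other remaining equation mentions V.
Decompose branch/3: zero = zero,  g(3) = g(3),  app(N, e) = app(true, e).
Delete trivial equation zero = zero.
Delete trivial equation g(3) = g(3).
Decompose app/2: N = true,  e = e.
Bind N := true; no other remaining equation mentions N. Substituting into the earlier bindings gives Q := g(true), X1 := app(b, g(g(true))), S := g(g(true)), V := g(app(b, g(g(true)))).
Delete trivial equation e = e.
MGU = { Q -> g(true), X1 -> app(b, g(g(true))), S -> g(g(true)), V -> g(app(b, g(g(true)))), N -> true }, so Q -> g(true).

g(true)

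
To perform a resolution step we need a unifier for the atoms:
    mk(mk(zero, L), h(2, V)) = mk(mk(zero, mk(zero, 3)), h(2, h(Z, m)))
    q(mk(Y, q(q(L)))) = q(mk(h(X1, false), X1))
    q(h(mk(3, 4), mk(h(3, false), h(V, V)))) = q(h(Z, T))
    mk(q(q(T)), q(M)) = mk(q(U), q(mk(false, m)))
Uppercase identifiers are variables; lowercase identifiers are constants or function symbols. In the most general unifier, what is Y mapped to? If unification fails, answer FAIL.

Decompose mk/2: mk(zero, L) = mk(zero, mk(zero, 3)),  h(2, V) = h(2, h(Z, m)).
Decompose mk/2: zero = zero,  L = mk(zero, 3).
Delete trivial equation zero = zero.
Bind L := mk(zero, 3); substituting into the one remaining equation that mentions L gives: q(mk(Y, q(q(mk(zero, 3))))) = q(mk(h(X1, false), X1)).
Decompose h/2: 2 = 2,  V = h(Z, m).
Delete trivial equation 2 = 2.
Bind V := h(Z, m); substituting into the one remaining equation that mentions V gives: q(h(mk(3, 4), mk(h(3, false), h(h(Z, m), h(Z, m))))) = q(h(Z, T)).
Decompose q/1: mk(Y, q(q(mk(zero, 3)))) = mk(h(X1, false), X1).
Decompose mk/2: Y = h(X1, false),  q(q(mk(zero, 3))) = X1.
Bind Y := h(X1, false); no other remaining equation mentions Y.
Bind X1 := q(q(mk(zero, 3))); no other remaining equation mentions X1. Substituting into the earlier binding gives Y := h(q(q(mk(zero, 3))), false).
Decompose q/1: h(mk(3, 4), mk(h(3, false), h(h(Z, m), h(Z, m)))) = h(Z, T).
Decompose h/2: mk(3, 4) = Z,  mk(h(3, false), h(h(Z, m), h(Z, m))) = T.
Bind Z := mk(3, 4); substituting into the one remaining equation that mentions Z gives: mk(h(3, false), h(h(mk(3, 4), m), h(mk(3, 4), m))) = T. Substituting into the earlier binding gives V := h(mk(3, 4), m).
Bind T := mk(h(3, false), h(h(mk(3, 4), m), h(mk(3, 4), m))); substituting into the remaining equation gives: mk(q(q(mk(h(3, false), h(h(mk(3, 4), m), h(mk(3, 4), m))))), q(M)) = mk(q(U), q(mk(false, m))).
Decompose mk/2: q(q(mk(h(3, false), h(h(mk(3, 4), m), h(mk(3, 4), m))))) = q(U),  q(M) = q(mk(false, m)).
Decompose q/1: q(mk(h(3, false), h(h(mk(3, 4), m), h(mk(3, 4), m)))) = U.
Bind U := q(mk(h(3, false), h(h(mk(3, 4), m), h(mk(3, 4), m)))); no other remaining equation mentions U.
Decompose q/1: M = mk(false, m).
Bind M := mk(false, m).
MGU = { L ↦ mk(zero, 3), V ↦ h(mk(3, 4), m), Y ↦ h(q(q(mk(zero, 3))), false), X1 ↦ q(q(mk(zero, 3))), Z ↦ mk(3, 4), T ↦ mk(h(3, false), h(h(mk(3, 4), m), h(mk(3, 4), m))), U ↦ q(mk(h(3, false), h(h(mk(3, 4), m), h(mk(3, 4), m)))), M ↦ mk(false, m) }, so Y ↦ h(q(q(mk(zero, 3))), false).

h(q(q(mk(zero, 3))), false)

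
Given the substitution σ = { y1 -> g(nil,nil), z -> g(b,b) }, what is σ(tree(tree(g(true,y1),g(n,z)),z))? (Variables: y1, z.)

Replace each occurrence of y1 with g(nil,nil).
Replace each occurrence of z with g(b,b).
Result: tree(tree(g(true,g(nil,nil)),g(n,g(b,b))),g(b,b)).

tree(tree(g(true,g(nil,nil)),g(n,g(b,b))),g(b,b))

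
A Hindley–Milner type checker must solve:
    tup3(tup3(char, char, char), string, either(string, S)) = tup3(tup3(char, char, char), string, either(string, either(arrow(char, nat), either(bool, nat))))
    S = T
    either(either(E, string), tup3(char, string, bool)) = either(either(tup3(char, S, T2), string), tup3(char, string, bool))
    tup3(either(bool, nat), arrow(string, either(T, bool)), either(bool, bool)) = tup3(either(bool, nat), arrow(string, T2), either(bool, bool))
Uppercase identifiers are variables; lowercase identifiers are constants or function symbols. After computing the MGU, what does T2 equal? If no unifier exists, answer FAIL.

either(either(arrow(char, nat), either(bool, nat)), bool)

Decompose tup3/3: tup3(char, char, char) = tup3(char, char, char),  string = string,  either(string, S) = either(string, either(arrow(char, nat), either(bool, nat))).
Delete trivial equation tup3(char, char, char) = tup3(char, char, char).
Delete trivial equation string = string.
Decompose either/2: string = string,  S = either(arrow(char, nat), either(bool, nat)).
Delete trivial equation string = string.
Bind S := either(arrow(char, nat), either(bool, nat)); substituting into the 2 remaining equations that mention S gives: either(arrow(char, nat), either(bool, nat)) = T,  either(either(E, string), tup3(char, string, bool)) = either(either(tup3(char, either(arrow(char, nat), either(bool, nat)), T2), string), tup3(char, string, bool)).
Bind T := either(arrow(char, nat), either(bool, nat)); substituting into the one remaining equation that mentions T gives: tup3(either(bool, nat), arrow(string, either(either(arrow(char, nat), either(bool, nat)), bool)), either(bool, bool)) = tup3(either(bool, nat), arrow(string, T2), either(bool, bool)).
Decompose either/2: either(E, string) = either(tup3(char, either(arrow(char, nat), either(bool, nat)), T2), string),  tup3(char, string, bool) = tup3(char, string, bool).
Decompose either/2: E = tup3(char, either(arrow(char, nat), either(bool, nat)), T2),  string = string.
Bind E := tup3(char, either(arrow(char, nat), either(bool, nat)), T2); no other remaining equation mentions E.
Delete trivial equation string = string.
Delete trivial equation tup3(char, string, bool) = tup3(char, string, bool).
Decompose tup3/3: either(bool, nat) = either(bool, nat),  arrow(string, either(either(arrow(char, nat), either(bool, nat)), bool)) = arrow(string, T2),  either(bool, bool) = either(bool, bool).
Delete trivial equation either(bool, nat) = either(bool, nat).
Decompose arrow/2: string = string,  either(either(arrow(char, nat), either(bool, nat)), bool) = T2.
Delete trivial equation string = string.
Bind T2 := either(either(arrow(char, nat), either(bool, nat)), bool); no other remaining equation mentions T2. Substituting into the earlier binding gives E := tup3(char, either(arrow(char, nat), either(bool, nat)), either(either(arrow(char, nat), either(bool, nat)), bool)).
Delete trivial equation either(bool, bool) = either(bool, bool).
MGU = { S -> either(arrow(char, nat), either(bool, nat)), T -> either(arrow(char, nat), either(bool, nat)), E -> tup3(char, either(arrow(char, nat), either(bool, nat)), either(either(arrow(char, nat), either(bool, nat)), bool)), T2 -> either(either(arrow(char, nat), either(bool, nat)), bool) }, so T2 -> either(either(arrow(char, nat), either(bool, nat)), bool).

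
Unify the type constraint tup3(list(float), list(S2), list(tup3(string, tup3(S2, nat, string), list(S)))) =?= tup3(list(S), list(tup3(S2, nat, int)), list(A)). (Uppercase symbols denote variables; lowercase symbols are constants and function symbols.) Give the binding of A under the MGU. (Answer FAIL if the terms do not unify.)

FAIL

Decompose tup3/3: list(float) =?= list(S),  list(S2) =?= list(tup3(S2, nat, int)),  list(tup3(string, tup3(S2, nat, string), list(S))) =?= list(A).
Decompose list/1: float =?= S.
Bind S := float; substituting into the one remaining equation that mentions S gives: list(tup3(string, tup3(S2, nat, string), list(float))) =?= list(A).
Decompose list/1: S2 =?= tup3(S2, nat, int).
Occurs check fails: S2 occurs in tup3(S2, nat, int); the equation S2 =?= tup3(S2, nat, int) has no finite solution.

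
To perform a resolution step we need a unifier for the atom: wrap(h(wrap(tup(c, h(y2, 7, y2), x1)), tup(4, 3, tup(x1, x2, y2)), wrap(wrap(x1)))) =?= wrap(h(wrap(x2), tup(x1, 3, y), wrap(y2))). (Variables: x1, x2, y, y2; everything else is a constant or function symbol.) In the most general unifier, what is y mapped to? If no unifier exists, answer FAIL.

Decompose wrap/1: h(wrap(tup(c, h(y2, 7, y2), x1)), tup(4, 3, tup(x1, x2, y2)), wrap(wrap(x1))) =?= h(wrap(x2), tup(x1, 3, y), wrap(y2)).
Decompose h/3: wrap(tup(c, h(y2, 7, y2), x1)) =?= wrap(x2),  tup(4, 3, tup(x1, x2, y2)) =?= tup(x1, 3, y),  wrap(wrap(x1)) =?= wrap(y2).
Decompose wrap/1: tup(c, h(y2, 7, y2), x1) =?= x2.
Bind x2 := tup(c, h(y2, 7, y2), x1); substituting into the one remaining equation that mentions x2 gives: tup(4, 3, tup(x1, tup(c, h(y2, 7, y2), x1), y2)) =?= tup(x1, 3, y).
Decompose tup/3: 4 =?= x1,  3 =?= 3,  tup(x1, tup(c, h(y2, 7, y2), x1), y2) =?= y.
Bind x1 := 4; substituting into the 2 remaining equations that mention x1 gives: tup(4, tup(c, h(y2, 7, y2), 4), y2) =?= y,  wrap(wrap(4)) =?= wrap(y2). Substituting into the earlier binding gives x2 := tup(c, h(y2, 7, y2), 4).
Delete trivial equation 3 =?= 3.
Bind y := tup(4, tup(c, h(y2, 7, y2), 4), y2); no other remaining equation mentions y.
Decompose wrap/1: wrap(4) =?= y2.
Bind y2 := wrap(4). Substituting into the earlier bindings gives x2 := tup(c, h(wrap(4), 7, wrap(4)), 4), y := tup(4, tup(c, h(wrap(4), 7, wrap(4)), 4), wrap(4)).
MGU = { x2 ↦ tup(c, h(wrap(4), 7, wrap(4)), 4), x1 ↦ 4, y ↦ tup(4, tup(c, h(wrap(4), 7, wrap(4)), 4), wrap(4)), y2 ↦ wrap(4) }, so y ↦ tup(4, tup(c, h(wrap(4), 7, wrap(4)), 4), wrap(4)).

tup(4, tup(c, h(wrap(4), 7, wrap(4)), 4), wrap(4))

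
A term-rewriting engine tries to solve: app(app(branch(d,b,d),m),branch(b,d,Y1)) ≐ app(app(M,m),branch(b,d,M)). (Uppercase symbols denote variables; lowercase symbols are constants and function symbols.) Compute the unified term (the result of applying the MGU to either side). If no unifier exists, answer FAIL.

Decompose app/2: app(branch(d,b,d),m) ≐ app(M,m),  branch(b,d,Y1) ≐ branch(b,d,M).
Decompose app/2: branch(d,b,d) ≐ M,  m ≐ m.
Bind M := branch(d,b,d); substituting into the one remaining equation that mentions M gives: branch(b,d,Y1) ≐ branch(b,d,branch(d,b,d)).
Delete trivial equation m ≐ m.
Decompose branch/3: b ≐ b,  d ≐ d,  Y1 ≐ branch(d,b,d).
Delete trivial equation b ≐ b.
Delete trivial equation d ≐ d.
Bind Y1 := branch(d,b,d).
Applying the MGU to either side gives app(app(branch(d,b,d),m),branch(b,d,branch(d,b,d))).

app(app(branch(d,b,d),m),branch(b,d,branch(d,b,d)))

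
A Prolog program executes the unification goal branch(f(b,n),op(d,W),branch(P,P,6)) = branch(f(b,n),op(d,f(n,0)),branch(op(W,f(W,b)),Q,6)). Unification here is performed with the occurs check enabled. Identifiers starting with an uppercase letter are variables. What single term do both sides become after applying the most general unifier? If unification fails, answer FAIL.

branch(f(b,n),op(d,f(n,0)),branch(op(f(n,0),f(f(n,0),b)),op(f(n,0),f(f(n,0),b)),6))

Decompose branch/3: f(b,n) = f(b,n),  op(d,W) = op(d,f(n,0)),  branch(P,P,6) = branch(op(W,f(W,b)),Q,6).
Delete trivial equation f(b,n) = f(b,n).
Decompose op/2: d = d,  W = f(n,0).
Delete trivial equation d = d.
Bind W := f(n,0); substituting into the remaining equation gives: branch(P,P,6) = branch(op(f(n,0),f(f(n,0),b)),Q,6).
Decompose branch/3: P = op(f(n,0),f(f(n,0),b)),  P = Q,  6 = 6.
Bind P := op(f(n,0),f(f(n,0),b)); substituting into the one remaining equation that mentions P gives: op(f(n,0),f(f(n,0),b)) = Q.
Bind Q := op(f(n,0),f(f(n,0),b)); no other remaining equation mentions Q.
Delete trivial equation 6 = 6.
Applying the MGU to either side gives branch(f(b,n),op(d,f(n,0)),branch(op(f(n,0),f(f(n,0),b)),op(f(n,0),f(f(n,0),b)),6)).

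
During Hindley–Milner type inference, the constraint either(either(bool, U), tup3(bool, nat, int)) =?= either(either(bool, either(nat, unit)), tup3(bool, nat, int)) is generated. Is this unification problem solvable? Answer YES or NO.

YES

Decompose either/2: either(bool, U) =?= either(bool, either(nat, unit)),  tup3(bool, nat, int) =?= tup3(bool, nat, int).
Decompose either/2: bool =?= bool,  U =?= either(nat, unit).
Delete trivial equation bool =?= bool.
Bind U := either(nat, unit); no other remaining equation mentions U.
Delete trivial equation tup3(bool, nat, int) =?= tup3(bool, nat, int).
No equations remain and no clash or occurs-check failure arose, so a unifier exists.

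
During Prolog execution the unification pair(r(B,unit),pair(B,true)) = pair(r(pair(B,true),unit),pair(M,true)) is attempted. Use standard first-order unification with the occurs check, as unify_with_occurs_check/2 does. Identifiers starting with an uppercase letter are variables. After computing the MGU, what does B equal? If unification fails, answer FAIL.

FAIL

Decompose pair/2: r(B,unit) = r(pair(B,true),unit),  pair(B,true) = pair(M,true).
Decompose r/2: B = pair(B,true),  unit = unit.
Occurs check fails: B occurs in pair(B,true); the equation B = pair(B,true) has no finite solution.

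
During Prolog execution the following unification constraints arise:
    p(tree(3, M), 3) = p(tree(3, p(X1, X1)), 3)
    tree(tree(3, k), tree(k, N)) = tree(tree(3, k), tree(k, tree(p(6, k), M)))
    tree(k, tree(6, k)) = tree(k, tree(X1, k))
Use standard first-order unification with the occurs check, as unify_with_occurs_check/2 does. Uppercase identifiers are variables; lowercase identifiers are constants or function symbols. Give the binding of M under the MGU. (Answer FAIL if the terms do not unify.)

p(6, 6)

Decompose p/2: tree(3, M) = tree(3, p(X1, X1)),  3 = 3.
Decompose tree/2: 3 = 3,  M = p(X1, X1).
Delete trivial equation 3 = 3.
Bind M := p(X1, X1); substituting into the one remaining equation that mentions M gives: tree(tree(3, k), tree(k, N)) = tree(tree(3, k), tree(k, tree(p(6, k), p(X1, X1)))).
Delete trivial equation 3 = 3.
Decompose tree/2: tree(3, k) = tree(3, k),  tree(k, N) = tree(k, tree(p(6, k), p(X1, X1))).
Delete trivial equation tree(3, k) = tree(3, k).
Decompose tree/2: k = k,  N = tree(p(6, k), p(X1, X1)).
Delete trivial equation k = k.
Bind N := tree(p(6, k), p(X1, X1)); no other remaining equation mentions N.
Decompose tree/2: k = k,  tree(6, k) = tree(X1, k).
Delete trivial equation k = k.
Decompose tree/2: 6 = X1,  k = k.
Bind X1 := 6; no other remaining equation mentions X1. Substituting into the earlier bindings gives M := p(6, 6), N := tree(p(6, k), p(6, 6)).
Delete trivial equation k = k.
MGU = { M = p(6, 6), N = tree(p(6, k), p(6, 6)), X1 = 6 }, so M = p(6, 6).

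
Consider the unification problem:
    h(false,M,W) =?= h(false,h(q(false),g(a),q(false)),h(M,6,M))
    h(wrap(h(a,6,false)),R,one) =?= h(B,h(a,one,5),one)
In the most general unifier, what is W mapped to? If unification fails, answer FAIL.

h(h(q(false),g(a),q(false)),6,h(q(false),g(a),q(false)))

Decompose h/3: false =?= false,  M =?= h(q(false),g(a),q(false)),  W =?= h(M,6,M).
Delete trivial equation false =?= false.
Bind M := h(q(false),g(a),q(false)); substituting into the one remaining equation that mentions M gives: W =?= h(h(q(false),g(a),q(false)),6,h(q(false),g(a),q(false))).
Bind W := h(h(q(false),g(a),q(false)),6,h(q(false),g(a),q(false))); no other remaining equation mentions W.
Decompose h/3: wrap(h(a,6,false)) =?= B,  R =?= h(a,one,5),  one =?= one.
Bind B := wrap(h(a,6,false)); no other remaining equation mentions B.
Bind R := h(a,one,5); no other remaining equation mentions R.
Delete trivial equation one =?= one.
MGU = { M ↦ h(q(false),g(a),q(false)), W ↦ h(h(q(false),g(a),q(false)),6,h(q(false),g(a),q(false))), B ↦ wrap(h(a,6,false)), R ↦ h(a,one,5) }, so W ↦ h(h(q(false),g(a),q(false)),6,h(q(false),g(a),q(false))).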